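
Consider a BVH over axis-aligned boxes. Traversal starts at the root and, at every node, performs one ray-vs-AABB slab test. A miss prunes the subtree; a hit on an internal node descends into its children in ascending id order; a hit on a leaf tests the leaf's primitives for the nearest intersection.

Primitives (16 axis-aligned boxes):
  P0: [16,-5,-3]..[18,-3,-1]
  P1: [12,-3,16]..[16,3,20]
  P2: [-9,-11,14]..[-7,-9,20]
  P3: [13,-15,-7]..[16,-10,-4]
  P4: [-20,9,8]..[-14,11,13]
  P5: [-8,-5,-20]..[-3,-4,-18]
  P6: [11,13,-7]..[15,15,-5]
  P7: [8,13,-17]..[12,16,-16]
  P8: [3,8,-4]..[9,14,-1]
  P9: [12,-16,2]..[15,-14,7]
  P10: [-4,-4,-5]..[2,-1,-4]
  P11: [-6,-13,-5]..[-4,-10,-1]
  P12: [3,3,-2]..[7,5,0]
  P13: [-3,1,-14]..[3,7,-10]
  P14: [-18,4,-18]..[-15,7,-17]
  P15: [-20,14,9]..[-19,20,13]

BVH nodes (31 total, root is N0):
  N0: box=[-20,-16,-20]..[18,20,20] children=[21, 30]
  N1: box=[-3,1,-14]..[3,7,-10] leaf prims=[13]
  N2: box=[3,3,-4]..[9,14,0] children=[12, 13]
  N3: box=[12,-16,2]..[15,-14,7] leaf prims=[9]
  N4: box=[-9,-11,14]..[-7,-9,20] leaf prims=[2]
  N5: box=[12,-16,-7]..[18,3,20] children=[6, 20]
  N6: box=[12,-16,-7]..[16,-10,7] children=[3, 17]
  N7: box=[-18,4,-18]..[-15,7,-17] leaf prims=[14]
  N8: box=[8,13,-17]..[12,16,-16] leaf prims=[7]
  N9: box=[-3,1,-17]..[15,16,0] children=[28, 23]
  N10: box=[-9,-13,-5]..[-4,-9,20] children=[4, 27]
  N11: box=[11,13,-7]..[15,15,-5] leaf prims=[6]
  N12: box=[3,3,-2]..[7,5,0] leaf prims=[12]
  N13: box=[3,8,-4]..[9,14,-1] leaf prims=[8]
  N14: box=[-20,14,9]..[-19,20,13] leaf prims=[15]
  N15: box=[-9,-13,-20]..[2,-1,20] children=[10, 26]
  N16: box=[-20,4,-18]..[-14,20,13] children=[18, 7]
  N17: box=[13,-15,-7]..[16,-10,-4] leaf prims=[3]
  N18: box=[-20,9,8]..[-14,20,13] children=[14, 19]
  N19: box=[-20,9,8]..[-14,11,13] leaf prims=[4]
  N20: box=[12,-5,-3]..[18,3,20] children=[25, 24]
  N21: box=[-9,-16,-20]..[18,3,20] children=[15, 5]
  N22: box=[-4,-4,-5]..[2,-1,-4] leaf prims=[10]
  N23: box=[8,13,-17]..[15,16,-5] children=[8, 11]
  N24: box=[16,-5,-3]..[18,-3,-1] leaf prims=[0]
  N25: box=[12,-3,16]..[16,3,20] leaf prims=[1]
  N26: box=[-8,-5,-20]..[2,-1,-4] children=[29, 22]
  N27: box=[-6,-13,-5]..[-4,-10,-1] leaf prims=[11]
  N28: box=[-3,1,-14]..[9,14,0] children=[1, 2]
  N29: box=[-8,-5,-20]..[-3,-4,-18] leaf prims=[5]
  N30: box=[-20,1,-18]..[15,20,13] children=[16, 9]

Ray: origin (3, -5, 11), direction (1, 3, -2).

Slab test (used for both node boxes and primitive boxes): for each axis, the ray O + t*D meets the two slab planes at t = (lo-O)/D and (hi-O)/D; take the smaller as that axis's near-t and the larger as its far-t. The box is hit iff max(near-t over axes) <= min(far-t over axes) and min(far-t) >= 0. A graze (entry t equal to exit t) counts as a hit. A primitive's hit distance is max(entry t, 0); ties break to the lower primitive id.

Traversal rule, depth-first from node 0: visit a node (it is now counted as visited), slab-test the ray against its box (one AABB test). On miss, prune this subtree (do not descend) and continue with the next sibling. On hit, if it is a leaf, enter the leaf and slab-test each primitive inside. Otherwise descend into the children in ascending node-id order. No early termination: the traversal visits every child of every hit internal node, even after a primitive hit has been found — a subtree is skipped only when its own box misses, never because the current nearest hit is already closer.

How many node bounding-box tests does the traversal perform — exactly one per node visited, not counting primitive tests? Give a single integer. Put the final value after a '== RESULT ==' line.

Traverse from the root:
N0 x:[-23,15] y:[-11/3,25/3] z:[-9/2,31/2] -> hit [-11/3,25/3], descend [21, 30]
  N21 x:[-12,15] y:[-11/3,8/3] z:[-9/2,31/2] -> hit [-11/3,8/3], descend [5, 15]
    N5 x:[9,15] y:[-11/3,8/3] z:[-9/2,9] -> miss, prune
    N15 x:[-12,-1] y:[-8/3,4/3] z:[-9/2,31/2] -> miss, prune
  N30 x:[-23,12] y:[2,25/3] z:[-1,29/2] -> hit [2,25/3], descend [9, 16]
    N9 x:[-6,12] y:[2,7] z:[11/2,14] -> hit [11/2,7], descend [23, 28]
      N23 x:[5,12] y:[6,7] z:[8,14] -> miss, prune
      N28 x:[-6,6] y:[2,19/3] z:[11/2,25/2] -> hit [11/2,6], descend [1, 2]
        N1 x:[-6,0] y:[2,4] z:[21/2,25/2] -> miss, prune
        N2 x:[0,6] y:[8/3,19/3] z:[11/2,15/2] -> hit [11/2,6], descend [12, 13]
          N12 x:[0,4] y:[8/3,10/3] z:[11/2,13/2] -> miss, prune
          N13 x:[0,6] y:[13/3,19/3] z:[6,15/2] -> hit [6,6] leaf, test {P8@t=6}
    N16 x:[-23,-17] y:[3,25/3] z:[-1,29/2] -> miss, prune

order=[0, 21, 5, 15, 30, 9, 23, 28, 1, 2, 12, 13, 16]  |boxes|=13  |leaves|=1  hit=P8

== RESULT ==
13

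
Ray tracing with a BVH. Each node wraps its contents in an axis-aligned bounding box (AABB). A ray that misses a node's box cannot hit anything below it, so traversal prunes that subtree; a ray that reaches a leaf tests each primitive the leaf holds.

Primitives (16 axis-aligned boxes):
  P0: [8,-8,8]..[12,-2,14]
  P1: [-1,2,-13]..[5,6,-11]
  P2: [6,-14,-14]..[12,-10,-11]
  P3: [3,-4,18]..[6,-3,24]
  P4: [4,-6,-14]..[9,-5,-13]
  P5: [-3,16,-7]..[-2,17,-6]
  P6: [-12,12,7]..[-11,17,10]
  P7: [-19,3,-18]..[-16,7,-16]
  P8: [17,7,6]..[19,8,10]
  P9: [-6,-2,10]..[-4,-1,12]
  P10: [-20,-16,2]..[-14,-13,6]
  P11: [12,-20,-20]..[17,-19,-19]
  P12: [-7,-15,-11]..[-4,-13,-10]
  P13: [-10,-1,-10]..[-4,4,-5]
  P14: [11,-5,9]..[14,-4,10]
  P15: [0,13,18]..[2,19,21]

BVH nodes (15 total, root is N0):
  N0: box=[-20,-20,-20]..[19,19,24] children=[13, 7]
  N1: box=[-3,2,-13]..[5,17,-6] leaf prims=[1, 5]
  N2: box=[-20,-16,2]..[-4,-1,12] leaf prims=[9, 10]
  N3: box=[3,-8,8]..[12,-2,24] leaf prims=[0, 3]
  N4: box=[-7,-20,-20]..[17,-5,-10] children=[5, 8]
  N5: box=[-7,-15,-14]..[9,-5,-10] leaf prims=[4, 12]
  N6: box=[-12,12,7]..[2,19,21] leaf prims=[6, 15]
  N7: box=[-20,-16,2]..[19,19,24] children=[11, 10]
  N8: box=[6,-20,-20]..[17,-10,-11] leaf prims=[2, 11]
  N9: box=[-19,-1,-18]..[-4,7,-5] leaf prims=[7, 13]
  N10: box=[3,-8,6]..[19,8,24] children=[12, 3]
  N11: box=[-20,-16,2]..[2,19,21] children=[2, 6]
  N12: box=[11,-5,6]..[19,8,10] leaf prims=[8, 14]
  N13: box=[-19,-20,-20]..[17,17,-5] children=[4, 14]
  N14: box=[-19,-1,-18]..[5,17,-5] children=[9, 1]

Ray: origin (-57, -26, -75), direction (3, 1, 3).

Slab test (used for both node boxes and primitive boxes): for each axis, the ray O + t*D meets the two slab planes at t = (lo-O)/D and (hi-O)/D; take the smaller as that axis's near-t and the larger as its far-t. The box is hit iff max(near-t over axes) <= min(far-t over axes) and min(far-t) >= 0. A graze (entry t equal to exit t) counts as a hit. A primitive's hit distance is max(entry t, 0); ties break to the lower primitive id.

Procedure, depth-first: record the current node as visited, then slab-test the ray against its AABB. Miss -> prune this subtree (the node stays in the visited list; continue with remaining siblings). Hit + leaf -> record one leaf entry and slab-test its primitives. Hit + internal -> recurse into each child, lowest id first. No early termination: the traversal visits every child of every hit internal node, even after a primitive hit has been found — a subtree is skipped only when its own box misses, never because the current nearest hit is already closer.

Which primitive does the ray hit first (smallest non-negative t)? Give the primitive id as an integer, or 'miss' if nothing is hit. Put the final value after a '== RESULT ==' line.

Walk:
N0 x:[37/3,76/3] y:[6,45] z:[55/3,33] -> hit [55/3,76/3], descend [7, 13]
  N7 x:[37/3,76/3] y:[10,45] z:[77/3,33] -> miss, prune
  N13 x:[38/3,74/3] y:[6,43] z:[55/3,70/3] -> hit [55/3,70/3], descend [4, 14]
    N4 x:[50/3,74/3] y:[6,21] z:[55/3,65/3] -> hit [55/3,21], descend [5, 8]
      N5 x:[50/3,22] y:[11,21] z:[61/3,65/3] -> hit [61/3,21] leaf, test {P4@t=61/3, P12(miss)}
      N8 x:[21,74/3] y:[6,16] z:[55/3,64/3] -> miss, prune
    N14 x:[38/3,62/3] y:[25,43] z:[19,70/3] -> miss, prune

Summary -> nodes [0, 7, 13, 4, 5, 8, 14]; box-tests=7; leaf-entries=1; first=P4

== RESULT ==
4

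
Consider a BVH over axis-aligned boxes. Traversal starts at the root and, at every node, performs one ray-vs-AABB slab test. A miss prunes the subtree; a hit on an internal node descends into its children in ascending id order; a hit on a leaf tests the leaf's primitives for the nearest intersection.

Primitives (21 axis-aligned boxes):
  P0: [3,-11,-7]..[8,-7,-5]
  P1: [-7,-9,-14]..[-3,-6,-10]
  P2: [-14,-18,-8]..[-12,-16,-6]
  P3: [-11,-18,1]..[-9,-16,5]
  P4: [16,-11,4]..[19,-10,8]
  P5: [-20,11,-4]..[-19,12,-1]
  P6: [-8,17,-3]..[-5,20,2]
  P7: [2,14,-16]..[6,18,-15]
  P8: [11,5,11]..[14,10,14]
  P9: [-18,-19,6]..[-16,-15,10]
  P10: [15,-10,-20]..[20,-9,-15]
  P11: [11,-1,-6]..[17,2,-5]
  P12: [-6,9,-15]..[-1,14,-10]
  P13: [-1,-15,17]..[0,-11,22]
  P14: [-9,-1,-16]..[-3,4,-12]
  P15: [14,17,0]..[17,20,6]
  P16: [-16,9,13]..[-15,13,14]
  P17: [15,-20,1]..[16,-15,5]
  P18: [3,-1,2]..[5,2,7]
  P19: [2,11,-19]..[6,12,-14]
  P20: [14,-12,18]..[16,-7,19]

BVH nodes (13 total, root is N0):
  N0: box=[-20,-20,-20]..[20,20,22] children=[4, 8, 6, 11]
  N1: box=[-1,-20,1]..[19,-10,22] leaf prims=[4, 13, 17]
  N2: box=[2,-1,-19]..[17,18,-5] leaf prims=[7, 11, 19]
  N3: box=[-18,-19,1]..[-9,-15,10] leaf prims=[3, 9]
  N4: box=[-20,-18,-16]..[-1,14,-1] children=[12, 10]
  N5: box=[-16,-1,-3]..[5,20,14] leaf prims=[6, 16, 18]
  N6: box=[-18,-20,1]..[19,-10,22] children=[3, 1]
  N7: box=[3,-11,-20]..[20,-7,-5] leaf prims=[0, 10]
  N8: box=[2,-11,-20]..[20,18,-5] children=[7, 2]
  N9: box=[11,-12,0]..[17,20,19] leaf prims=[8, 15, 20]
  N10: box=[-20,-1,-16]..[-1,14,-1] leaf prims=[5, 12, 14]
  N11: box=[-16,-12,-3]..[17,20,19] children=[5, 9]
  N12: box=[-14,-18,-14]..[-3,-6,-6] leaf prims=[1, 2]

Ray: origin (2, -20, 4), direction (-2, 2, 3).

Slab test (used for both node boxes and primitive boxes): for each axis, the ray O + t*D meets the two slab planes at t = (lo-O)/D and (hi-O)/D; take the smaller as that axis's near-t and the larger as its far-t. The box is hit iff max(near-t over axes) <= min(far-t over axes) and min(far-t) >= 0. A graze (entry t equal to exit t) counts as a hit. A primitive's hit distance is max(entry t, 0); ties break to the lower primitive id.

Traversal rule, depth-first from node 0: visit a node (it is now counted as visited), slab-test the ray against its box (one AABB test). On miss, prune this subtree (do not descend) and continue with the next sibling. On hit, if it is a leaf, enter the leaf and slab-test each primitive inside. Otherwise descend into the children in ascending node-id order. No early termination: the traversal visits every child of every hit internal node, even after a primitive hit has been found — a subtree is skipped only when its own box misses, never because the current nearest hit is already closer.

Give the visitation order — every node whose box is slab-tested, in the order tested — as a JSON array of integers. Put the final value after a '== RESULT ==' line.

Traverse from the root:
N0 x:[-9,11] y:[0,20] z:[-8,6] -> hit [0,6], descend [4, 6, 8, 11]
  N4 x:[3/2,11] y:[1,17] z:[-20/3,-5/3] -> miss, prune
  N6 x:[-17/2,10] y:[0,5] z:[-1,6] -> hit [0,5], descend [1, 3]
    N1 x:[-17/2,3/2] y:[0,5] z:[-1,6] -> hit [0,3/2] leaf, test {P4(miss), P13(miss), P17(miss)}
    N3 x:[11/2,10] y:[1/2,5/2] z:[-1,2] -> miss, prune
  N8 x:[-9,0] y:[9/2,19] z:[-8,-3] -> miss, prune
  N11 x:[-15/2,9] y:[4,20] z:[-7/3,5] -> hit [4,5], descend [5, 9]
    N5 x:[-3/2,9] y:[19/2,20] z:[-7/3,10/3] -> miss, prune
    N9 x:[-15/2,-9/2] y:[4,20] z:[-4/3,5] -> miss, prune

Visited [0, 4, 6, 1, 3, 8, 11, 5, 9]. Tests: 9 box, 1 leaf. Nearest: miss.

== RESULT ==
[0, 4, 6, 1, 3, 8, 11, 5, 9]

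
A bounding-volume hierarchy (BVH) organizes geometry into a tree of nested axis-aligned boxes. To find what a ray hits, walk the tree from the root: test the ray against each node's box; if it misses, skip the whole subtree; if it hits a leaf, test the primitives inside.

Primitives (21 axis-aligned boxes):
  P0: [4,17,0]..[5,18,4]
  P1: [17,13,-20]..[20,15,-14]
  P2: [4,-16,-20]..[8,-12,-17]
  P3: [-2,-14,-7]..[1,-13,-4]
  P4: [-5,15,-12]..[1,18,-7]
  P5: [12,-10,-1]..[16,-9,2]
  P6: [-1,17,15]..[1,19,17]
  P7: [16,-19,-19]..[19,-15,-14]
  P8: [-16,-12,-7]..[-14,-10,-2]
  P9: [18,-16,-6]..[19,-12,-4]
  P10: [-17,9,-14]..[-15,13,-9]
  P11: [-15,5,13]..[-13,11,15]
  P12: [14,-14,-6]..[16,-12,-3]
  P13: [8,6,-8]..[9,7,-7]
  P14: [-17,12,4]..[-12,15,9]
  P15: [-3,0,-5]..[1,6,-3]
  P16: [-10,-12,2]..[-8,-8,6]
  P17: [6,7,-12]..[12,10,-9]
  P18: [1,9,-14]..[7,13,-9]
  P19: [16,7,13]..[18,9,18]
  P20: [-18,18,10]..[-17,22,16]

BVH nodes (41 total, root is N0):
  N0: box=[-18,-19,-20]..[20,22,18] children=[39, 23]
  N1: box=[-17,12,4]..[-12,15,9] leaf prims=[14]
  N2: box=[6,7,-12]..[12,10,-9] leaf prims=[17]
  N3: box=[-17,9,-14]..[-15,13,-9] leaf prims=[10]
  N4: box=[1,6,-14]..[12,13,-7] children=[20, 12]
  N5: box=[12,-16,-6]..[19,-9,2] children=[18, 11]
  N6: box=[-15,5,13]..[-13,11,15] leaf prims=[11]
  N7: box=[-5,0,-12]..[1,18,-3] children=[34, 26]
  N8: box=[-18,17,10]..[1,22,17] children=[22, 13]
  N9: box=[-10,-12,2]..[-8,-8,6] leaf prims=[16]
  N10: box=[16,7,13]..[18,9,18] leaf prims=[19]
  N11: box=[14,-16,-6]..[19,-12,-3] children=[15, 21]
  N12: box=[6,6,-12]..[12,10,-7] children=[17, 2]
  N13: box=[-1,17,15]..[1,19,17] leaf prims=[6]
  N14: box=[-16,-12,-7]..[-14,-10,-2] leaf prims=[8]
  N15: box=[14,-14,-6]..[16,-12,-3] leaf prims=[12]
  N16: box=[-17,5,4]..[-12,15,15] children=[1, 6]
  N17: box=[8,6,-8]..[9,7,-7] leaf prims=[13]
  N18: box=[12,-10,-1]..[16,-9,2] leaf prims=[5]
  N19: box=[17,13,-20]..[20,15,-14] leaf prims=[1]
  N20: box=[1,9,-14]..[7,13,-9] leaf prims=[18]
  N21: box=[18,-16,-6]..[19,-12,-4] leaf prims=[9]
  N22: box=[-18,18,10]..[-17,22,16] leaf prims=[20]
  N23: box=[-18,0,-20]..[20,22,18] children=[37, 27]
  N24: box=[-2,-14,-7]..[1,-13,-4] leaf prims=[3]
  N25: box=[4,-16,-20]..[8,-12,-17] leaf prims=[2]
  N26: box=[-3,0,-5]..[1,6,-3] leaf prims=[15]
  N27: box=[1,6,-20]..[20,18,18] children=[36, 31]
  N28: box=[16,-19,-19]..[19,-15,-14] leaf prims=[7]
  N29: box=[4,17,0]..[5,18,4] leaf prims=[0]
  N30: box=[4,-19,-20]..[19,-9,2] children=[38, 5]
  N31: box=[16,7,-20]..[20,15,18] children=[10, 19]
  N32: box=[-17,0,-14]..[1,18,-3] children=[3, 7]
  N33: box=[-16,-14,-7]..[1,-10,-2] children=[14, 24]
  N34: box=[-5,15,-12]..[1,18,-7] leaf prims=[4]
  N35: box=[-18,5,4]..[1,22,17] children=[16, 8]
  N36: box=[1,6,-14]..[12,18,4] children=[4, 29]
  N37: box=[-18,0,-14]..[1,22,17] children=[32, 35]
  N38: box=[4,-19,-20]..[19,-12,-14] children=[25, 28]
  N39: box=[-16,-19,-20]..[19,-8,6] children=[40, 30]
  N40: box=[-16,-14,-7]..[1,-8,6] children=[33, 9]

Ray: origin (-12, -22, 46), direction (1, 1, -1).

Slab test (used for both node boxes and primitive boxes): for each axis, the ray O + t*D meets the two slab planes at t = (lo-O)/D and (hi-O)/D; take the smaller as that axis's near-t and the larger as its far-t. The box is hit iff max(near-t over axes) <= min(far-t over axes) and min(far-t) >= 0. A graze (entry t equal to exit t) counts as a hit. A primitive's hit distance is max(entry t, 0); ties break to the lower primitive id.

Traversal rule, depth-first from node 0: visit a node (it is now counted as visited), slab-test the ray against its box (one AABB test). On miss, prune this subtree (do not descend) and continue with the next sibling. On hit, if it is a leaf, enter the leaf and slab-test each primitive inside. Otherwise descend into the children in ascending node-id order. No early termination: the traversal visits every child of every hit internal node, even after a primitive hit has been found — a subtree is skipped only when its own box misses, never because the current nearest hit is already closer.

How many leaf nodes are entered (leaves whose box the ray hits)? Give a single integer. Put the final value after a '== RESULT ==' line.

Traverse from the root:
N0 x:[-6,32] y:[3,44] z:[28,66] -> hit [28,32], descend [23, 39]
  N23 x:[-6,32] y:[22,44] z:[28,66] -> hit [28,32], descend [27, 37]
    N27 x:[13,32] y:[28,40] z:[28,66] -> hit [28,32], descend [31, 36]
      N31 x:[28,32] y:[29,37] z:[28,66] -> hit [29,32], descend [10, 19]
        N10 x:[28,30] y:[29,31] z:[28,33] -> hit [29,30] leaf, test {P19@t=29}
        N19 x:[29,32] y:[35,37] z:[60,66] -> miss, prune
      N36 x:[13,24] y:[28,40] z:[42,60] -> miss, prune
    N37 x:[-6,13] y:[22,44] z:[29,60] -> miss, prune
  N39 x:[-4,31] y:[3,14] z:[40,66] -> miss, prune

Visited [0, 23, 27, 31, 10, 19, 36, 37, 39]. Tests: 9 box, 1 leaf. Nearest: P19.

== RESULT ==
1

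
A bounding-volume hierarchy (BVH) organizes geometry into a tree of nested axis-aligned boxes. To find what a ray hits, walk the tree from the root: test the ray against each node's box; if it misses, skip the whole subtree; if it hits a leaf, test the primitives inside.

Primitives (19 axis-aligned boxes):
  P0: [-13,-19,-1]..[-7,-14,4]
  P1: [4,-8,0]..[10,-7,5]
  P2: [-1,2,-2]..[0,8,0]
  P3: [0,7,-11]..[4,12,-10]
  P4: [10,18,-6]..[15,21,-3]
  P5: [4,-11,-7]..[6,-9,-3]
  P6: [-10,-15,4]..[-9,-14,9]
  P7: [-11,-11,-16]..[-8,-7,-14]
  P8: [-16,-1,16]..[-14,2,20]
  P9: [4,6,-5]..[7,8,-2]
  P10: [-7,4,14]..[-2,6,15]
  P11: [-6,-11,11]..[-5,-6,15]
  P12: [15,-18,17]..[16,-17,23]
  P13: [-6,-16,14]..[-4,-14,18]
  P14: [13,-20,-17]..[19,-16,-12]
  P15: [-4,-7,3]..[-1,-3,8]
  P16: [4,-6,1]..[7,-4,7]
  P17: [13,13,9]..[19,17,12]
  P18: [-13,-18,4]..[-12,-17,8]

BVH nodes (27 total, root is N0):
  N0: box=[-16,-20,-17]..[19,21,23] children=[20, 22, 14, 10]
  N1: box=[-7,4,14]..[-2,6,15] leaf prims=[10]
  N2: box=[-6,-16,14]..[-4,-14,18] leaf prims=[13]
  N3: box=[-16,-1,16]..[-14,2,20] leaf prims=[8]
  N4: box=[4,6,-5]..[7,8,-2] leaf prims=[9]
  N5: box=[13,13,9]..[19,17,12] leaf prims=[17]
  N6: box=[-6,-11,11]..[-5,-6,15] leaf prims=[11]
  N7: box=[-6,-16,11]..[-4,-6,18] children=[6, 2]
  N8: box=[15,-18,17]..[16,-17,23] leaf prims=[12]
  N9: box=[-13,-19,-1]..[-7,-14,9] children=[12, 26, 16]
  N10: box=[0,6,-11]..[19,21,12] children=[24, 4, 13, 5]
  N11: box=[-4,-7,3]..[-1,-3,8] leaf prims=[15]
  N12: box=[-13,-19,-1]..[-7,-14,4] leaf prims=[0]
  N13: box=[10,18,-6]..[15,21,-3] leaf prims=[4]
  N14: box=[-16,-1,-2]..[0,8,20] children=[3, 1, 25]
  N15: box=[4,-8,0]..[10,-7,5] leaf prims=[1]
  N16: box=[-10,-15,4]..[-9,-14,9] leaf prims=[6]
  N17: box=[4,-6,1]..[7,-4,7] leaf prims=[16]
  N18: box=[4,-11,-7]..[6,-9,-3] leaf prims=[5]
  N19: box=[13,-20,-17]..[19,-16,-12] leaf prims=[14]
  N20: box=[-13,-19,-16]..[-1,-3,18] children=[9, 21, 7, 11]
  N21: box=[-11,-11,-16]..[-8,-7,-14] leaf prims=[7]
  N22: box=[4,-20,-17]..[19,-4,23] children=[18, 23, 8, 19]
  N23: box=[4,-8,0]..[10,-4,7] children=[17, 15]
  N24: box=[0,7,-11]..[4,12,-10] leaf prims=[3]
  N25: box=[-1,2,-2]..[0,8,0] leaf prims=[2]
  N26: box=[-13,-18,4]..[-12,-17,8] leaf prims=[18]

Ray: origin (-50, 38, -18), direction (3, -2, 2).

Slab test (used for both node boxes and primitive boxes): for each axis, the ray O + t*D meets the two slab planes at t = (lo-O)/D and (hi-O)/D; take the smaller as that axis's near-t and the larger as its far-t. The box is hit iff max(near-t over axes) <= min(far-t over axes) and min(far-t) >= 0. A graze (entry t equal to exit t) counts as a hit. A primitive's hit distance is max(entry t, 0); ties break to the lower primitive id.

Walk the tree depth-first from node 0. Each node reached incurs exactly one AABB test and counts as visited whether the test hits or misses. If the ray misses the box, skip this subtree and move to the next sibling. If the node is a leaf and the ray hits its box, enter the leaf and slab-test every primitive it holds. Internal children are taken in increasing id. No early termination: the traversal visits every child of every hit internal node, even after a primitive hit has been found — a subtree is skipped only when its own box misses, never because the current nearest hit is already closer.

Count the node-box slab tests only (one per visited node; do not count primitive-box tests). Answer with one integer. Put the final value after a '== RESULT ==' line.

Traverse from the root:
N0 x:[34/3,23] y:[17/2,29] z:[1/2,41/2] -> hit [34/3,41/2], descend [10, 14, 20, 22]
  N10 x:[50/3,23] y:[17/2,16] z:[7/2,15] -> miss, prune
  N14 x:[34/3,50/3] y:[15,39/2] z:[8,19] -> hit [15,50/3], descend [1, 3, 25]
    N1 x:[43/3,16] y:[16,17] z:[16,33/2] -> hit [16,16] leaf, test {P10@t=16}
    N3 x:[34/3,12] y:[18,39/2] z:[17,19] -> miss, prune
    N25 x:[49/3,50/3] y:[15,18] z:[8,9] -> miss, prune
  N20 x:[37/3,49/3] y:[41/2,57/2] z:[1,18] -> miss, prune
  N22 x:[18,23] y:[21,29] z:[1/2,41/2] -> miss, prune

order=[0, 10, 14, 1, 3, 25, 20, 22]  |boxes|=8  |leaves|=1  hit=P10

== RESULT ==
8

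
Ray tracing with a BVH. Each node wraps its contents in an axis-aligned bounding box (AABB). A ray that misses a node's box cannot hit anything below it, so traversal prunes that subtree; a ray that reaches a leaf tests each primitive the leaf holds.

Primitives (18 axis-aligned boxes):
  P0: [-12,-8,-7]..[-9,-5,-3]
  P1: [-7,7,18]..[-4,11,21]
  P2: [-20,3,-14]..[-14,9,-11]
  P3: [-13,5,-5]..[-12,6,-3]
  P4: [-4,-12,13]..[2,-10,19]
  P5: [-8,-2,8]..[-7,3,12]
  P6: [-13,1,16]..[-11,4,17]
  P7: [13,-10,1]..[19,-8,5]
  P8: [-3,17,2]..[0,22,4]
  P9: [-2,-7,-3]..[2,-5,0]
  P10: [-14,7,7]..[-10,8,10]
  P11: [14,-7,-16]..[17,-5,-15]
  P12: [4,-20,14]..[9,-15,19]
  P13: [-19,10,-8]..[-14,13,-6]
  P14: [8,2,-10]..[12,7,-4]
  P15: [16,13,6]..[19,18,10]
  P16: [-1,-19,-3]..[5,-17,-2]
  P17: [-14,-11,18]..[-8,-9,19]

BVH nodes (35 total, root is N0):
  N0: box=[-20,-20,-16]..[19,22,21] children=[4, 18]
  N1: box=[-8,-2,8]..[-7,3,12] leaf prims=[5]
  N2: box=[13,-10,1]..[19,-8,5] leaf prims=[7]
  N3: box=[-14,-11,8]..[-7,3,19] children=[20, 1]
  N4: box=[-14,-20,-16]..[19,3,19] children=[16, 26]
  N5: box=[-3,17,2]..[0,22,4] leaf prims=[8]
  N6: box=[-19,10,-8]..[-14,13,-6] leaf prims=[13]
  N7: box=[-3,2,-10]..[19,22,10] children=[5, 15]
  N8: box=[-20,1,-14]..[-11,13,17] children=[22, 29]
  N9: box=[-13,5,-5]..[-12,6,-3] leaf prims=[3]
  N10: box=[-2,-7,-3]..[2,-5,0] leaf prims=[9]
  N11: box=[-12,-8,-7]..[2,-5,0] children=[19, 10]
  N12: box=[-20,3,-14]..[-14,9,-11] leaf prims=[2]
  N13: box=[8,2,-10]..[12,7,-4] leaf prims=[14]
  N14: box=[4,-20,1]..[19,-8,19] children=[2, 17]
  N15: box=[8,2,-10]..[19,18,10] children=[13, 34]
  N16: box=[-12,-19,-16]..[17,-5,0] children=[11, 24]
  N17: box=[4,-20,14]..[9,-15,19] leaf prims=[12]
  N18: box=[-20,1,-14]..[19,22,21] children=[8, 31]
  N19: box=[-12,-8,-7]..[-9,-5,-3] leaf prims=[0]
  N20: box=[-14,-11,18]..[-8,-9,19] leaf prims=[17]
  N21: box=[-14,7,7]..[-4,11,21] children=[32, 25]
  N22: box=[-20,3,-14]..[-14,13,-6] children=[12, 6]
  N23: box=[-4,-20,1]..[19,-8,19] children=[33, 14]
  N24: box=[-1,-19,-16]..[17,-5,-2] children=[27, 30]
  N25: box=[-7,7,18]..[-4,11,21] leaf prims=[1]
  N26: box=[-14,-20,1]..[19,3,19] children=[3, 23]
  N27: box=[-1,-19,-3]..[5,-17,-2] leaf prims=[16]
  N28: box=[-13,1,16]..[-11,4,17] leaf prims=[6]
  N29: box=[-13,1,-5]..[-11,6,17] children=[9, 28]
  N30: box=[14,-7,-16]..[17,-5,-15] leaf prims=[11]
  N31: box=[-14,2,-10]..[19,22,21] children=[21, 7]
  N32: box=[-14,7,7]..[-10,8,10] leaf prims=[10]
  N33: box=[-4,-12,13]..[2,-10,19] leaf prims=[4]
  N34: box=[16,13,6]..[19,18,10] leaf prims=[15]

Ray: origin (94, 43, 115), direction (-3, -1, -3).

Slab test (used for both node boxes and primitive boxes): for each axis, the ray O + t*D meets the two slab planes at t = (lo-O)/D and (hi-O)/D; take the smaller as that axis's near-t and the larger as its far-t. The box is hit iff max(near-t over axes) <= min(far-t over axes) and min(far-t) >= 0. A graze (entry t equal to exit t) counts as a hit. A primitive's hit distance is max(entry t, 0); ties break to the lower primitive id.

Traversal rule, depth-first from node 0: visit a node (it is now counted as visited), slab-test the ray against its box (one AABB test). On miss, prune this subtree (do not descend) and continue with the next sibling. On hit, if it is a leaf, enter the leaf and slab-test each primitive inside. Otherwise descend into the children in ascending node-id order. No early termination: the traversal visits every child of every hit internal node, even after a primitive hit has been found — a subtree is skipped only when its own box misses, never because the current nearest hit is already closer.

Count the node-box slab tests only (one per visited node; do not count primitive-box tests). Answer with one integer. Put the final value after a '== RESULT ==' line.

Walk:
N0 x:[25,38] y:[21,63] z:[94/3,131/3] -> hit [94/3,38], descend [4, 18]
  N4 x:[25,36] y:[40,63] z:[32,131/3] -> miss, prune
  N18 x:[25,38] y:[21,42] z:[94/3,43] -> hit [94/3,38], descend [8, 31]
    N8 x:[35,38] y:[30,42] z:[98/3,43] -> hit [35,38], descend [22, 29]
      N22 x:[36,38] y:[30,40] z:[121/3,43] -> miss, prune
      N29 x:[35,107/3] y:[37,42] z:[98/3,40] -> miss, prune
    N31 x:[25,36] y:[21,41] z:[94/3,125/3] -> hit [94/3,36], descend [7, 21]
      N7 x:[25,97/3] y:[21,41] z:[35,125/3] -> miss, prune
      N21 x:[98/3,36] y:[32,36] z:[94/3,36] -> hit [98/3,36], descend [25, 32]
        N25 x:[98/3,101/3] y:[32,36] z:[94/3,97/3] -> miss, prune
        N32 x:[104/3,36] y:[35,36] z:[35,36] -> hit [35,36] leaf, test {P10@t=35}

Summary -> nodes [0, 4, 18, 8, 22, 29, 31, 7, 21, 25, 32]; box-tests=11; leaf-entries=1; first=P10

== RESULT ==
11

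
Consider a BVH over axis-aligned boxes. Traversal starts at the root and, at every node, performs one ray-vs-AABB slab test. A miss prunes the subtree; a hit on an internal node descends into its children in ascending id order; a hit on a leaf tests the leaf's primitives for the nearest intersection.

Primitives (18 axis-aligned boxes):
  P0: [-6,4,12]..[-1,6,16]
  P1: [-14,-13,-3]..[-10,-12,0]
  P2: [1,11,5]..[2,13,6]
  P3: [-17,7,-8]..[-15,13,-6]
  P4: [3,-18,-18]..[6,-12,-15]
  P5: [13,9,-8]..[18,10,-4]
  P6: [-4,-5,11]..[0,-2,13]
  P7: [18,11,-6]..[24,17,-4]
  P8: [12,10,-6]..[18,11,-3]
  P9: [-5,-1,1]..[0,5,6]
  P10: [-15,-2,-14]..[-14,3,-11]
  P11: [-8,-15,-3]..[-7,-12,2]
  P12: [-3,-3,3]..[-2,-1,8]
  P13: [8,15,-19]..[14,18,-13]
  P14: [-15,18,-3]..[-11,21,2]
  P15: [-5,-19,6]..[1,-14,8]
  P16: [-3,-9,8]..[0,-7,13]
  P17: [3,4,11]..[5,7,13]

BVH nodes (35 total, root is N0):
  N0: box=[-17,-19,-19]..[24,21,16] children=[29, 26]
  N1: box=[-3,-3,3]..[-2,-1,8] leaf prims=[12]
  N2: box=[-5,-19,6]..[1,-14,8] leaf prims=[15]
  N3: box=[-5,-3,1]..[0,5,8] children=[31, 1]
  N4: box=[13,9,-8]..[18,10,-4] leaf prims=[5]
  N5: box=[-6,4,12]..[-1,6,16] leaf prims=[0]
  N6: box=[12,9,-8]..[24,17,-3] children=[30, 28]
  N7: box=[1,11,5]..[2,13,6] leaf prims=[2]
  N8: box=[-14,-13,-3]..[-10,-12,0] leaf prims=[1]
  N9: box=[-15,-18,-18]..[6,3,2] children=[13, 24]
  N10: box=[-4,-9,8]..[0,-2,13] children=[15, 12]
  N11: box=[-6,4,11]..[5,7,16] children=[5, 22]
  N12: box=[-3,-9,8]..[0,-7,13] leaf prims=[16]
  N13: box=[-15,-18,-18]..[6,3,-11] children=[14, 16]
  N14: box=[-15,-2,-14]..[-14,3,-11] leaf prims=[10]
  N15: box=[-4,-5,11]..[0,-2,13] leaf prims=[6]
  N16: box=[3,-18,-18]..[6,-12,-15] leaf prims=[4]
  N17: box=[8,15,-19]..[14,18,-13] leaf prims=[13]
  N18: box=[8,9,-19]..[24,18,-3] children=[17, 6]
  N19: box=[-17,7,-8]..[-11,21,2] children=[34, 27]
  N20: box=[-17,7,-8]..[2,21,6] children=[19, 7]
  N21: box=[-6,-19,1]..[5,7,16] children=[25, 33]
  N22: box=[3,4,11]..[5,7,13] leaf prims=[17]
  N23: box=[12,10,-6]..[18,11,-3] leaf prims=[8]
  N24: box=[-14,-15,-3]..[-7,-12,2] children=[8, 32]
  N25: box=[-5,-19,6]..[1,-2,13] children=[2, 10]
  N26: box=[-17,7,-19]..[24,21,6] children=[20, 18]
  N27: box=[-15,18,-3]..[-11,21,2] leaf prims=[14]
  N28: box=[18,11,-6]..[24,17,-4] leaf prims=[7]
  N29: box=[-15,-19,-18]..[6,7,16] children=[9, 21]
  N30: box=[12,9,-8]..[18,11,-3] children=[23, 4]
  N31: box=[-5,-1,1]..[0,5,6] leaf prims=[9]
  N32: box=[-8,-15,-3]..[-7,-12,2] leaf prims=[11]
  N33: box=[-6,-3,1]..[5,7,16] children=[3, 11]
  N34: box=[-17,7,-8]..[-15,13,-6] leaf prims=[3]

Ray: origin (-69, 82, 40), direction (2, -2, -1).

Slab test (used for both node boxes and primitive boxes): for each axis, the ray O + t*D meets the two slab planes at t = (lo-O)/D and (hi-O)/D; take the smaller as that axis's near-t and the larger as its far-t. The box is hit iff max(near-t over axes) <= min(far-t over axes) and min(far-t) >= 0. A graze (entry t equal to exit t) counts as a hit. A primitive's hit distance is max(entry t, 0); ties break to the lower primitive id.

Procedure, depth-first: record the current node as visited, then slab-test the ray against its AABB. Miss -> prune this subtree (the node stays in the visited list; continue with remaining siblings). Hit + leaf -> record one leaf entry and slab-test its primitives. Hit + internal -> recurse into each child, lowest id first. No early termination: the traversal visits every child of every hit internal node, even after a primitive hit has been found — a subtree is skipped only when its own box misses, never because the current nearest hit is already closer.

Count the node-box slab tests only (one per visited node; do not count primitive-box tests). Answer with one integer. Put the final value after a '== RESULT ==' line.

Trace the traversal:
N0 x:[26,93/2] y:[61/2,101/2] z:[24,59] -> hit [61/2,93/2], descend [26, 29]
  N26 x:[26,93/2] y:[61/2,75/2] z:[34,59] -> hit [34,75/2], descend [18, 20]
    N18 x:[77/2,93/2] y:[32,73/2] z:[43,59] -> miss, prune
    N20 x:[26,71/2] y:[61/2,75/2] z:[34,48] -> hit [34,71/2], descend [7, 19]
      N7 x:[35,71/2] y:[69/2,71/2] z:[34,35] -> hit [35,35] leaf, test {P2@t=35}
      N19 x:[26,29] y:[61/2,75/2] z:[38,48] -> miss, prune
  N29 x:[27,75/2] y:[75/2,101/2] z:[24,58] -> hit [75/2,75/2], descend [9, 21]
    N9 x:[27,75/2] y:[79/2,50] z:[38,58] -> miss, prune
    N21 x:[63/2,37] y:[75/2,101/2] z:[24,39] -> miss, prune

Summary -> nodes [0, 26, 18, 20, 7, 19, 29, 9, 21]; box-tests=9; leaf-entries=1; first=P2

== RESULT ==
9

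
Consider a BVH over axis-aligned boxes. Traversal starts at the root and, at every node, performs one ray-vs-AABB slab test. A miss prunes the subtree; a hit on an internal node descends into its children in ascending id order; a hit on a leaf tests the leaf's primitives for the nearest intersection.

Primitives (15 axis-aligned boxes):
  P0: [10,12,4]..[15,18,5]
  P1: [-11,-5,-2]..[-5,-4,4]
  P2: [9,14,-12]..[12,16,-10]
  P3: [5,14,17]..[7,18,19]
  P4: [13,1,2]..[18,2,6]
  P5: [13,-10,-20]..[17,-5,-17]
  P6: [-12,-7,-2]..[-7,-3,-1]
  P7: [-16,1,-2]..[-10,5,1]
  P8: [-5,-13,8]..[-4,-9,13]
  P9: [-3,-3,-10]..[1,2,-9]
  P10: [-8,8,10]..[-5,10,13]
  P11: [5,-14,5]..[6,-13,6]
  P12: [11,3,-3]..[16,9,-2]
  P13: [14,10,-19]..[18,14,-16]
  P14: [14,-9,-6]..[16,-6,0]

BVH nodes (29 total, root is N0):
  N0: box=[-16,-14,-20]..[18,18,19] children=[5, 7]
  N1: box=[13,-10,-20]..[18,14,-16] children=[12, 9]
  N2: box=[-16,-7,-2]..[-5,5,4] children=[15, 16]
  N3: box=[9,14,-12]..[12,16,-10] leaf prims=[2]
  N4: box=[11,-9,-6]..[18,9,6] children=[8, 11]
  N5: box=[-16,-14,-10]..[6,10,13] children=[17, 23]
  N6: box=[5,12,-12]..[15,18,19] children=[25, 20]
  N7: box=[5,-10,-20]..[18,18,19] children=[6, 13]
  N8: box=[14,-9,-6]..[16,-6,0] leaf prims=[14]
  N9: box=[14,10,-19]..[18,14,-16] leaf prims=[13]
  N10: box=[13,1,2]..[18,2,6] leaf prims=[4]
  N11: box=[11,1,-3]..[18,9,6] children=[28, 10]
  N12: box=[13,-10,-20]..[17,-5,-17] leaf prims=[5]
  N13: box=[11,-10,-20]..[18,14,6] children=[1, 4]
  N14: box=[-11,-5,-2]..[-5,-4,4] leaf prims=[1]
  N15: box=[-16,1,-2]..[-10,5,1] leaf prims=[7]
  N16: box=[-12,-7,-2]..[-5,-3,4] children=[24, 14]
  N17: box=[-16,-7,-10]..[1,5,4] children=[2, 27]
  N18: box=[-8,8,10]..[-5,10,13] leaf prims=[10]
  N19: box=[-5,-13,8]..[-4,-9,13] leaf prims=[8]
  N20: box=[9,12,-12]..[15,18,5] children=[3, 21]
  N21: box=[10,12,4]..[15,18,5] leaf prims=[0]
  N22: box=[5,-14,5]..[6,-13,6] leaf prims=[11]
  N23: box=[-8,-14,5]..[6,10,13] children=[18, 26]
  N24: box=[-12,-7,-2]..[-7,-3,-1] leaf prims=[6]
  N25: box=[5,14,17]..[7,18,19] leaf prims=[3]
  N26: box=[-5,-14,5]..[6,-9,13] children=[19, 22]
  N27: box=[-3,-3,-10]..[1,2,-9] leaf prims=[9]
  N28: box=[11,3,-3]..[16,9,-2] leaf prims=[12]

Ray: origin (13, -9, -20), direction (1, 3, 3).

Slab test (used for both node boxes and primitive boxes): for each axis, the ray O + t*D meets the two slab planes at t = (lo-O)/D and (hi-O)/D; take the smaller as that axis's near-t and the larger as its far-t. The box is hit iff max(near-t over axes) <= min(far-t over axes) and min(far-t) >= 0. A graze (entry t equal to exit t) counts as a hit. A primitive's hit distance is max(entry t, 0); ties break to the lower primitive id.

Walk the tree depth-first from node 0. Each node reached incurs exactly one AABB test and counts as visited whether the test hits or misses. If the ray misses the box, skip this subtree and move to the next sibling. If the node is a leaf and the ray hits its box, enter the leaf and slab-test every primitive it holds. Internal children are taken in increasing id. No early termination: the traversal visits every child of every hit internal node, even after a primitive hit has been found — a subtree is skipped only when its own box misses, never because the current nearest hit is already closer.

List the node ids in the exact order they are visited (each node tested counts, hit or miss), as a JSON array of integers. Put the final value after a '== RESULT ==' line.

Walk:
N0 x:[-29,5] y:[-5/3,9] z:[0,13] -> hit [0,5], descend [5, 7]
  N5 x:[-29,-7] y:[-5/3,19/3] z:[10/3,11] -> miss, prune
  N7 x:[-8,5] y:[-1/3,9] z:[0,13] -> hit [0,5], descend [6, 13]
    N6 x:[-8,2] y:[7,9] z:[8/3,13] -> miss, prune
    N13 x:[-2,5] y:[-1/3,23/3] z:[0,26/3] -> hit [0,5], descend [1, 4]
      N1 x:[0,5] y:[-1/3,23/3] z:[0,4/3] -> hit [0,4/3], descend [9, 12]
        N9 x:[1,5] y:[19/3,23/3] z:[1/3,4/3] -> miss, prune
        N12 x:[0,4] y:[-1/3,4/3] z:[0,1] -> hit [0,1] leaf, test {P5@t=0}
      N4 x:[-2,5] y:[0,6] z:[14/3,26/3] -> hit [14/3,5], descend [8, 11]
        N8 x:[1,3] y:[0,1] z:[14/3,20/3] -> miss, prune
        N11 x:[-2,5] y:[10/3,6] z:[17/3,26/3] -> miss, prune

Summary -> nodes [0, 5, 7, 6, 13, 1, 9, 12, 4, 8, 11]; box-tests=11; leaf-entries=1; first=P5

== RESULT ==
[0, 5, 7, 6, 13, 1, 9, 12, 4, 8, 11]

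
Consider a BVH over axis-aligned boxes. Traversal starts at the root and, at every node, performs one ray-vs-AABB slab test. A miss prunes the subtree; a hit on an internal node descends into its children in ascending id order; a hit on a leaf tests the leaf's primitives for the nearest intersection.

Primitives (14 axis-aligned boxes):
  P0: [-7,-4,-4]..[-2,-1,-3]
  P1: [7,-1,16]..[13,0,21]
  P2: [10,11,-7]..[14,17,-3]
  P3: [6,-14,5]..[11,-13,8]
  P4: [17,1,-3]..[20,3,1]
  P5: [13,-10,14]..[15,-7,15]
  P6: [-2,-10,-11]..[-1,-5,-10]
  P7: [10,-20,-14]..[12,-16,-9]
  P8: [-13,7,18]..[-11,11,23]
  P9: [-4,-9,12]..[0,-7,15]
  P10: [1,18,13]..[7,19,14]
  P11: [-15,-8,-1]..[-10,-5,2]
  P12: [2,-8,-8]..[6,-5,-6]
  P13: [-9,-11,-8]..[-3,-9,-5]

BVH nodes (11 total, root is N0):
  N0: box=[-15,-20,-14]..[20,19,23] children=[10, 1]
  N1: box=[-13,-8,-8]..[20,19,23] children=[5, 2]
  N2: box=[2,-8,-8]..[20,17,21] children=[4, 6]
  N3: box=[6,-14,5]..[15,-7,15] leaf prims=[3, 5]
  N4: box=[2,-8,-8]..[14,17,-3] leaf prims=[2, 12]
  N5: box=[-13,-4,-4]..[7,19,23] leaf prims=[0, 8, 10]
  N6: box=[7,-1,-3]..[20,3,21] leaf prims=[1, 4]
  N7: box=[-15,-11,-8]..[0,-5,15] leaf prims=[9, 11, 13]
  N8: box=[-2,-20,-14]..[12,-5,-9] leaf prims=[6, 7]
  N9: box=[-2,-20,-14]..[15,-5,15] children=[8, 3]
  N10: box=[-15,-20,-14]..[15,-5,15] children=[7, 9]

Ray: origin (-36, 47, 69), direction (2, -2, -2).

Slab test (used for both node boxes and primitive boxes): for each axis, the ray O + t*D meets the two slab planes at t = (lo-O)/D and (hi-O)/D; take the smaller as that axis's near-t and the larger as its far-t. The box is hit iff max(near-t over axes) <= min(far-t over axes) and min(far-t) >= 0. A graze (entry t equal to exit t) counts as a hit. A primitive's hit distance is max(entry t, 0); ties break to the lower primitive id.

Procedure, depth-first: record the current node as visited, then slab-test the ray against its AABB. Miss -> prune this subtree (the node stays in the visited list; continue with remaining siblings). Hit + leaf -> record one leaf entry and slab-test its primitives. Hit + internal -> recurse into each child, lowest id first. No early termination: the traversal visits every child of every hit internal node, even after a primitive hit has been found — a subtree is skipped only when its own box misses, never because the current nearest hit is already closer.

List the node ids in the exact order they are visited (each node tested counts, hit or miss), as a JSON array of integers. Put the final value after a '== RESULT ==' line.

Traverse from the root:
N0 x:[21/2,28] y:[14,67/2] z:[23,83/2] -> hit [23,28], descend [1, 10]
  N1 x:[23/2,28] y:[14,55/2] z:[23,77/2] -> hit [23,55/2], descend [2, 5]
    N2 x:[19,28] y:[15,55/2] z:[24,77/2] -> hit [24,55/2], descend [4, 6]
      N4 x:[19,25] y:[15,55/2] z:[36,77/2] -> miss, prune
      N6 x:[43/2,28] y:[22,24] z:[24,36] -> hit [24,24] leaf, test {P1@t=24, P4(miss)}
    N5 x:[23/2,43/2] y:[14,51/2] z:[23,73/2] -> miss, prune
  N10 x:[21/2,51/2] y:[26,67/2] z:[27,83/2] -> miss, prune

order=[0, 1, 2, 4, 6, 5, 10]  |boxes|=7  |leaves|=1  hit=P1

== RESULT ==
[0, 1, 2, 4, 6, 5, 10]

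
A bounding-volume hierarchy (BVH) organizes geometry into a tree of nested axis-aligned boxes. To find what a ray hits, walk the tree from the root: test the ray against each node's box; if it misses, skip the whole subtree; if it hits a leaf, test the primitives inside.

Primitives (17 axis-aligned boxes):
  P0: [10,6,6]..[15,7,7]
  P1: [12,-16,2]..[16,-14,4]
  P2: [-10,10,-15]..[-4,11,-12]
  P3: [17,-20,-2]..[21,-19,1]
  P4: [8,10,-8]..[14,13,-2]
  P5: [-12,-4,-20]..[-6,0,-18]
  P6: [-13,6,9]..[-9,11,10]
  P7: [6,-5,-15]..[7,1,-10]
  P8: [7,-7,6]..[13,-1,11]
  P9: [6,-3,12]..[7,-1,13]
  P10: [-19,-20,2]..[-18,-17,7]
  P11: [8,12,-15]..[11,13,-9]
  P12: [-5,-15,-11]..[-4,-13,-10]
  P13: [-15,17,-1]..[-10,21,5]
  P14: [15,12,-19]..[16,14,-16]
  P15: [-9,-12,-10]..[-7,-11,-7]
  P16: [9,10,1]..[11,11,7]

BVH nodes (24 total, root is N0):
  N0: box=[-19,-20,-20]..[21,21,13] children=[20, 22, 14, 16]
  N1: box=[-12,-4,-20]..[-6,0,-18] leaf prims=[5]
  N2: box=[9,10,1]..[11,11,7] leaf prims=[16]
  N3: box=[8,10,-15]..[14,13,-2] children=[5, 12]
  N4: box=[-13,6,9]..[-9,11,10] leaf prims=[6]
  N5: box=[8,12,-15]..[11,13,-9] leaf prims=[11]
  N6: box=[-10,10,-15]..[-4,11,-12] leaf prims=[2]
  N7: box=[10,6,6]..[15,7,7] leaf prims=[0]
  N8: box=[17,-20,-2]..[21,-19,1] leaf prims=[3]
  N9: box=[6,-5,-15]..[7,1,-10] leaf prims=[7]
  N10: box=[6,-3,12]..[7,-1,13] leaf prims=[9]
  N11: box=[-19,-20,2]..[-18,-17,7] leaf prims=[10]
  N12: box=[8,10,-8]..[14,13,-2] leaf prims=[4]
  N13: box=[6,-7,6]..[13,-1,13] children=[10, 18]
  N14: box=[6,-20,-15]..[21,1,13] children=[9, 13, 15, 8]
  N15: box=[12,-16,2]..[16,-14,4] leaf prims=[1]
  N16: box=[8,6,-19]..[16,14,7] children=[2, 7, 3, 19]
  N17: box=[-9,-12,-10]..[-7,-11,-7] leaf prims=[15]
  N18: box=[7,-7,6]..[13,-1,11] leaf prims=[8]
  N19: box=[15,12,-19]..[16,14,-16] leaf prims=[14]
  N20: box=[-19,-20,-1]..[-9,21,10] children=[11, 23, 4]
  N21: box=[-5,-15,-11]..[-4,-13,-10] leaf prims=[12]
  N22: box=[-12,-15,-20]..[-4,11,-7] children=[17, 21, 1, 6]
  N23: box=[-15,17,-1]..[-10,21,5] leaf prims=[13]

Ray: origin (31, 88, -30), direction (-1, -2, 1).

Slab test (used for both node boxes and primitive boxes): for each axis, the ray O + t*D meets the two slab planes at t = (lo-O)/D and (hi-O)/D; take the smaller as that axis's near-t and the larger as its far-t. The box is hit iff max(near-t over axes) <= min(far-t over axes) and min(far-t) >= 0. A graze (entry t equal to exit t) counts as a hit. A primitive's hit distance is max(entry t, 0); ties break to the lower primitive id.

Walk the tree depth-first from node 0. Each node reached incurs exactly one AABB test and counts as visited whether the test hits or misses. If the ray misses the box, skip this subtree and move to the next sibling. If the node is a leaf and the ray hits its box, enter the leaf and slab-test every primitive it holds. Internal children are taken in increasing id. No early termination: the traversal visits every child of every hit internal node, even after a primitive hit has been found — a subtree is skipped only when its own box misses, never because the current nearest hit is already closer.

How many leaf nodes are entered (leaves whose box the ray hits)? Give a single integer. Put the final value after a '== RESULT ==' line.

Walk:
N0 x:[10,50] y:[67/2,54] z:[10,43] -> hit [67/2,43], descend [14, 16, 20, 22]
  N14 x:[10,25] y:[87/2,54] z:[15,43] -> miss, prune
  N16 x:[15,23] y:[37,41] z:[11,37] -> miss, prune
  N20 x:[40,50] y:[67/2,54] z:[29,40] -> hit [40,40], descend [4, 11, 23]
    N4 x:[40,44] y:[77/2,41] z:[39,40] -> hit [40,40] leaf, test {P6@t=40}
    N11 x:[49,50] y:[105/2,54] z:[32,37] -> miss, prune
    N23 x:[41,46] y:[67/2,71/2] z:[29,35] -> miss, prune
  N22 x:[35,43] y:[77/2,103/2] z:[10,23] -> miss, prune

order=[0, 14, 16, 20, 4, 11, 23, 22]  |boxes|=8  |leaves|=1  hit=P6

== RESULT ==
1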